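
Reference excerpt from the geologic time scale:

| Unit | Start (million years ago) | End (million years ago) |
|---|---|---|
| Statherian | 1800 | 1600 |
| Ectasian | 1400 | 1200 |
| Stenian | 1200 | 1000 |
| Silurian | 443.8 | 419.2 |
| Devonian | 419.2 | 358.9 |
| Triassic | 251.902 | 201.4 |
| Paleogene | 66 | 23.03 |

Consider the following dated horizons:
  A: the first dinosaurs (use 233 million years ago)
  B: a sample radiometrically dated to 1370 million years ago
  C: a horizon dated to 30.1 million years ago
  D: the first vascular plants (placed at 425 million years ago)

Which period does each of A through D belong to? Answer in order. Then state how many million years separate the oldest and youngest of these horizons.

A — Triassic; B — Ectasian; C — Paleogene; D — Silurian; span 1339.9 million years

A: 233 Ma lies in 251.902–201.4 Ma, so Triassic.
B: 1370 Ma lies in 1400–1200 Ma, so Ectasian.
C: 30.1 Ma lies in 66–23.03 Ma, so Paleogene.
D: 425 Ma lies in 443.8–419.2 Ma, so Silurian.
Oldest = 1370 Ma, youngest = 30.1 Ma → span 1339.9 Myr.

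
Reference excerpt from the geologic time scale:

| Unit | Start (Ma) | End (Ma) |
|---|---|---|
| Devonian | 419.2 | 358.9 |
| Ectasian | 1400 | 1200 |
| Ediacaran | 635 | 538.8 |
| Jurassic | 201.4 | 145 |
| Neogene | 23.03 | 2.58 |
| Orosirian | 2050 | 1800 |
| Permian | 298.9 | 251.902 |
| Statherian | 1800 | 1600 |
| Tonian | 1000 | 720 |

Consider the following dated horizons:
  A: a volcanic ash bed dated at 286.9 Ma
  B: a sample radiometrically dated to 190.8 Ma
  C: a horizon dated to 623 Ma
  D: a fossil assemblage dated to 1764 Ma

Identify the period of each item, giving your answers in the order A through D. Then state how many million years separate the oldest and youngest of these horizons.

A — Permian; B — Jurassic; C — Ediacaran; D — Statherian; span 1573.2 million years

A: 286.9 Ma lies in 298.9–251.902 Ma, so Permian.
B: 190.8 Ma lies in 201.4–145 Ma, so Jurassic.
C: 623 Ma lies in 635–538.8 Ma, so Ediacaran.
D: 1764 Ma lies in 1800–1600 Ma, so Statherian.
Oldest = 1764 Ma, youngest = 190.8 Ma → span 1573.2 Myr.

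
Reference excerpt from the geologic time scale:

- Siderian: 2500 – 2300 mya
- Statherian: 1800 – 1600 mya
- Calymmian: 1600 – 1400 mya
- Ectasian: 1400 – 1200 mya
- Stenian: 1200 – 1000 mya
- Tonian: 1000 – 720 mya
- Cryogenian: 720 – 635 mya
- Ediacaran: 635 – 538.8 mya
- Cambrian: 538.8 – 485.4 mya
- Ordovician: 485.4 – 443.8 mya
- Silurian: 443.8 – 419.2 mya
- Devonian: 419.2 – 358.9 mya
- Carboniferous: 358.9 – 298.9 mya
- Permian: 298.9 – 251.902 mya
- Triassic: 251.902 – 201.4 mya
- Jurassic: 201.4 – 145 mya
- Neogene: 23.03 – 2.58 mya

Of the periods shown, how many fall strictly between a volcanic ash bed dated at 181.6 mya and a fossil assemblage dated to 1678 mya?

The older date is 1678 Ma and the younger is 181.6 Ma.
Periods with start < 1678 and end > 181.6 Ma: Calymmian (1600–1400), Ectasian (1400–1200), Stenian (1200–1000), Tonian (1000–720), Cryogenian (720–635), Ediacaran (635–538.8), Cambrian (538.8–485.4), Ordovician (485.4–443.8), Silurian (443.8–419.2), Devonian (419.2–358.9), Carboniferous (358.9–298.9), Permian (298.9–251.902), Triassic (251.902–201.4).
That is 13 complete periods.

13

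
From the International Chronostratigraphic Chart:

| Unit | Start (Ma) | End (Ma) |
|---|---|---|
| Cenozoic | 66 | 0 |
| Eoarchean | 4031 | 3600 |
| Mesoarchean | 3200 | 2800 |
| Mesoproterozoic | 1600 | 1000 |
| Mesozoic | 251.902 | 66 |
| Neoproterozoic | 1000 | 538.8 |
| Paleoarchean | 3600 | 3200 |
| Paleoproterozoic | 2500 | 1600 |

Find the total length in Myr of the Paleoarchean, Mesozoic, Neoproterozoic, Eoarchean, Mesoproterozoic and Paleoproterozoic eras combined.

2978.102 million years

Duration is start − end for each: (3600 − 3200) + (251.902 − 66) + (1000 − 538.8) + (4031 − 3600) + (1600 − 1000) + (2500 − 1600).
That is 400 + 185.902 + 461.2 + 431 + 600 + 900, which totals 2978.102 million years.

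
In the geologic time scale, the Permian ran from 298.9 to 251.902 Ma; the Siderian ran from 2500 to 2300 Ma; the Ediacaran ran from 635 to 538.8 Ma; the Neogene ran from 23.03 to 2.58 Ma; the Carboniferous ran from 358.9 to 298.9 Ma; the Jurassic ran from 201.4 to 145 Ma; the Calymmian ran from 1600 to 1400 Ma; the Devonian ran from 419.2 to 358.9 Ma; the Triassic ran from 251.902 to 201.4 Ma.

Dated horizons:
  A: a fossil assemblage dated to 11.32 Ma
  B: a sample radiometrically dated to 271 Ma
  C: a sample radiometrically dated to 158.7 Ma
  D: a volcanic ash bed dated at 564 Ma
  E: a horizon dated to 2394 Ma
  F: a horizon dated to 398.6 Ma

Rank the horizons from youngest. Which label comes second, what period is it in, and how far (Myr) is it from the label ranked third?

Smaller Ma means younger, so youngest first: A 11.32 < C 158.7 < B 271 < F 398.6 < D 564 < E 2394.
Counting 2 along gives C (158.7 Ma); the excerpt puts that inside the Jurassic, 201.4–145 Ma.
Next in line is B (271 Ma), and 271 − 158.7 = 112.3 Myr.

C, in the Jurassic; 112.3 million years to B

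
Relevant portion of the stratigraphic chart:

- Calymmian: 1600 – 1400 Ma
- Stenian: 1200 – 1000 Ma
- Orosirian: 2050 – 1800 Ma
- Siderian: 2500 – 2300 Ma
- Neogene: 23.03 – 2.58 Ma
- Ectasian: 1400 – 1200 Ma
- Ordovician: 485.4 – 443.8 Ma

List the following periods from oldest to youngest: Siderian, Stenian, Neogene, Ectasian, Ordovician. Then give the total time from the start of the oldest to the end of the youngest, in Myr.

From the excerpt: Siderian 2500–2300; Stenian 1200–1000; Neogene 23.03–2.58; Ectasian 1400–1200; Ordovician 485.4–443.8 (Ma).
Larger Ma is earlier, so the oldest is Siderian and the youngest is Neogene; oldest to youngest: Siderian, Ectasian, Stenian, Ordovician, Neogene.
Oldest start 2500 minus youngest end 2.58 gives 2497.42 Myr overall.

Siderian → Ectasian → Stenian → Ordovician → Neogene; total span 2497.42 Myr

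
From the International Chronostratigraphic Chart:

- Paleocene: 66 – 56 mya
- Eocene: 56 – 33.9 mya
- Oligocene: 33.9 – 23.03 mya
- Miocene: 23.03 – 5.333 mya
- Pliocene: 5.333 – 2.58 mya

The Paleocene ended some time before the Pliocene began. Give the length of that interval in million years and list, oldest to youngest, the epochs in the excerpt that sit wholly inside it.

The Paleocene closes at 56 Ma and the Pliocene opens at 5.333 Ma, so the interval is 56 − 5.333 = 50.667 Myr.
An epoch fits inside if it starts at or after 56 Ma and ends at or before 5.333 Ma; oldest first that gives Eocene, Oligocene, Miocene.

50.667 million years; Eocene, Oligocene, Miocene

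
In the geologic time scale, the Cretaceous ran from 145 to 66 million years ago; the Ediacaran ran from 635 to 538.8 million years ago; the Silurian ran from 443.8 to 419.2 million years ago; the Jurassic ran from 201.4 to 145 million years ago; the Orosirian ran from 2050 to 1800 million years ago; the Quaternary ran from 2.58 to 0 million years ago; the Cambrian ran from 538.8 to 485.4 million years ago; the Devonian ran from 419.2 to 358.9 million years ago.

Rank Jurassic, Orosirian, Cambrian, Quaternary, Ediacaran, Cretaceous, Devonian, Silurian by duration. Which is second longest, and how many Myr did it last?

Start − end for each: Jurassic 201.4 − 145 = 56.4; Orosirian 2050 − 1800 = 250; Cambrian 538.8 − 485.4 = 53.4; Quaternary 2.58 − 0 = 2.58; Ediacaran 635 − 538.8 = 96.2; Cretaceous 145 − 66 = 79; Devonian 419.2 − 358.9 = 60.3; Silurian 443.8 − 419.2 = 24.6.
Ranking these from longest: Orosirian > Ediacaran > Cretaceous > Devonian > Jurassic > Cambrian > Silurian > Quaternary.
Position 2 in that ranking is Ediacaran, which lasted 96.2 Myr.

Ediacaran, 96.2 million years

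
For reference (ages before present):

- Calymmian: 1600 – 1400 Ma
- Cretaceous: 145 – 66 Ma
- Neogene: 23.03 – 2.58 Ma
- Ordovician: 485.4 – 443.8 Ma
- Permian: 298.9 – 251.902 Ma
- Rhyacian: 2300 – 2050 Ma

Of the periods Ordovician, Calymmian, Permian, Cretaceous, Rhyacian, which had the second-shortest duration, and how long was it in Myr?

Permian, 46.998 million years

Durations: Ordovician 41.6; Calymmian 200; Permian 46.998; Cretaceous 79; Rhyacian 250 Myr.
Sorted shortest-first: Ordovician (41.6), Permian (46.998), Cretaceous (79), Calymmian (200), Rhyacian (250).
The second shortest is Permian at 46.998 Myr.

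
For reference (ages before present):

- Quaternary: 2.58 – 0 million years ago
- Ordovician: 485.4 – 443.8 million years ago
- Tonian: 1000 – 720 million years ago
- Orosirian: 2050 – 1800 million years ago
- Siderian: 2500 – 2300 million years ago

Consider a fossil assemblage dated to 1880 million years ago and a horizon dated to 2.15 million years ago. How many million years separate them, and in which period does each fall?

1877.85 million years apart; the first in the Orosirian, the second in the Quaternary

Elapsed time: 1880 − 2.15 = 1877.85 Myr.
1880 Ma lies within 2050–1800 Ma: Orosirian.
2.15 Ma lies within 2.58–0 Ma: Quaternary.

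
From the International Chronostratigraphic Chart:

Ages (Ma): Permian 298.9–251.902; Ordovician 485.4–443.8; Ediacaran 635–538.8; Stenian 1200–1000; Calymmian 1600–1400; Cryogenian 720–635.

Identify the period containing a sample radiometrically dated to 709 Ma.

709 Ma lies between 720 and 635 Ma, so it falls in the Cryogenian.

Cryogenian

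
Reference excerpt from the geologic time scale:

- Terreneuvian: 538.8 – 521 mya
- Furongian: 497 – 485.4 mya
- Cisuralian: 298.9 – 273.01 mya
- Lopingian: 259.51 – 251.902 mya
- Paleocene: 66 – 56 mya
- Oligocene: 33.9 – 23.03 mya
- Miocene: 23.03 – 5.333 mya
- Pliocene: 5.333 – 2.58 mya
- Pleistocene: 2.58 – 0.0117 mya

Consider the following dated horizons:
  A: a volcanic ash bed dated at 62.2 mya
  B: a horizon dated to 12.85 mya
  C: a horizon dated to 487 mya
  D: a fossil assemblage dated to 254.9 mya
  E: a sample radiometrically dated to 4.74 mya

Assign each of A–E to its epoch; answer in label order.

Match each age against the start–end ranges in the excerpt: A = 62.2 Ma → Paleocene (66–56); B = 12.85 Ma → Miocene (23.03–5.333); C = 487 Ma → Furongian (497–485.4); D = 254.9 Ma → Lopingian (259.51–251.902); E = 4.74 Ma → Pliocene (5.333–2.58).

A — Paleocene; B — Miocene; C — Furongian; D — Lopingian; E — Pliocene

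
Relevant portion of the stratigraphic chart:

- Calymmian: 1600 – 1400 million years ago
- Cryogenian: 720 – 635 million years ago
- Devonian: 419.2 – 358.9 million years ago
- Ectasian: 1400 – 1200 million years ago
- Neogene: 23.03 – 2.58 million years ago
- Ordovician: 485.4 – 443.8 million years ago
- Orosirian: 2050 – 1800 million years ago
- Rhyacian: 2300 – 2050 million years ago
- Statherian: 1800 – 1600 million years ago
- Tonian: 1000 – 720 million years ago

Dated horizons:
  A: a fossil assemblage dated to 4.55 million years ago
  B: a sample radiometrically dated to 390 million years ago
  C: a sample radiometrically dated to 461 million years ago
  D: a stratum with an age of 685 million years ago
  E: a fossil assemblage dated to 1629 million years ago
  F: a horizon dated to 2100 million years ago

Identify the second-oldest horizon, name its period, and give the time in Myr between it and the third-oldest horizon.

E, in the Statherian; 944 million years to D

Sorted oldest-first by Ma: F (2100), E (1629), D (685), C (461), B (390), A (4.55).
The second oldest is E at 1629 Ma, which lies in 1800–1600 Ma: the Statherian.
The third oldest is D at 685 Ma; separation = |1629 − 685| = 944 Myr.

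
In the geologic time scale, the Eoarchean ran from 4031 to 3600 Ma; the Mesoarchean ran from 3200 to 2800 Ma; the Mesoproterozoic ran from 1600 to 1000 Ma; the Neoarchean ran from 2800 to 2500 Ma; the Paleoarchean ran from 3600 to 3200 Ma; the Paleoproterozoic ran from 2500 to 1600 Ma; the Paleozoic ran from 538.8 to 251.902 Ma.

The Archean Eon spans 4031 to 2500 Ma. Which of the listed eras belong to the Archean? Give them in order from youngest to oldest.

Eras with both bounds inside 4031–2500 Ma: Neoarchean (2800–2500), Mesoarchean (3200–2800), Paleoarchean (3600–3200), Eoarchean (4031–3600).

Neoarchean, Mesoarchean, Paleoarchean, Eoarchean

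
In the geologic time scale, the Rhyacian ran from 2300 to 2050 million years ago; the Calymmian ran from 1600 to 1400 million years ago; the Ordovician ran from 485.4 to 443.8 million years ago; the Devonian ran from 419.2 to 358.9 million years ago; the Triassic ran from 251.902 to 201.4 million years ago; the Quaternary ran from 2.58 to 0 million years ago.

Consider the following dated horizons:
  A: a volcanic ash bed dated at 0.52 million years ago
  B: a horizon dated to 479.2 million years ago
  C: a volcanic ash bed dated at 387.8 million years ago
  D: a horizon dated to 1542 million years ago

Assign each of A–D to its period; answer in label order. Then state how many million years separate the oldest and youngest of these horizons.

Match each age against the start–end ranges in the excerpt: A = 0.52 Ma → Quaternary (2.58–0); B = 479.2 Ma → Ordovician (485.4–443.8); C = 387.8 Ma → Devonian (419.2–358.9); D = 1542 Ma → Calymmian (1600–1400).
The largest age is 1542 Ma and the smallest is 0.52 Ma; their difference is 1541.48 Myr.

A — Quaternary; B — Ordovician; C — Devonian; D — Calymmian; span 1541.48 million years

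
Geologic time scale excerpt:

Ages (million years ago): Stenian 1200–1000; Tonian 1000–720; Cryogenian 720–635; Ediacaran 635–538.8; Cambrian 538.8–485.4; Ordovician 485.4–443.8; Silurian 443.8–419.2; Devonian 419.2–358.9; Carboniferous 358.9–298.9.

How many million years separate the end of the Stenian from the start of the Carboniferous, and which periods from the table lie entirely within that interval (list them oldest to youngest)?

641.1 million years; Tonian, Cryogenian, Ediacaran, Cambrian, Ordovician, Silurian, Devonian

End of Stenian = 1000 Ma; start of Carboniferous = 358.9 Ma.
Gap = 1000 − 358.9 = 641.1 Myr.
Periods wholly inside 1000–358.9 Ma: Tonian (1000–720), Cryogenian (720–635), Ediacaran (635–538.8), Cambrian (538.8–485.4), Ordovician (485.4–443.8), Silurian (443.8–419.2), Devonian (419.2–358.9).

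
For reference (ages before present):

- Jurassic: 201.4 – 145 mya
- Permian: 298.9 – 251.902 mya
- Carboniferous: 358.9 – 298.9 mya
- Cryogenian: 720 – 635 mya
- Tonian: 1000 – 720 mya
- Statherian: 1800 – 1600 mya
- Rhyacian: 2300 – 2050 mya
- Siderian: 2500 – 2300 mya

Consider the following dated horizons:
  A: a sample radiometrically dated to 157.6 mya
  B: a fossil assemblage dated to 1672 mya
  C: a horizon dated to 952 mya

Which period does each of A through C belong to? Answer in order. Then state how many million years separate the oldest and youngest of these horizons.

A — Jurassic; B — Statherian; C — Tonian; span 1514.4 million years

A: 157.6 Ma lies in 201.4–145 Ma, so Jurassic.
B: 1672 Ma lies in 1800–1600 Ma, so Statherian.
C: 952 Ma lies in 1000–720 Ma, so Tonian.
Oldest = 1672 Ma, youngest = 157.6 Ma → span 1514.4 Myr.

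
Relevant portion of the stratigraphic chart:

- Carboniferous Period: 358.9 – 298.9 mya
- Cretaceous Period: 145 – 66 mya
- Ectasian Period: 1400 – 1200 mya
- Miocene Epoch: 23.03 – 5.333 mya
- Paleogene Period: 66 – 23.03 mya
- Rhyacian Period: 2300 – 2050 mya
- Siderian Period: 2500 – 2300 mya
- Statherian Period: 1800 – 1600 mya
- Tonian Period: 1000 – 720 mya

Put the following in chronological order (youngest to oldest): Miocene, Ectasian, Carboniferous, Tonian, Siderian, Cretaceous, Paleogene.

Read off each span (Ma): Miocene 23.03–5.333; Ectasian 1400–1200; Carboniferous 358.9–298.9; Tonian 1000–720; Siderian 2500–2300; Cretaceous 145–66; Paleogene 66–23.03.
Larger Ma is older, so oldest→youngest is Siderian, Ectasian, Tonian, Carboniferous, Cretaceous, Paleogene, Miocene; reverse it for youngest→oldest.

Miocene → Paleogene → Cretaceous → Carboniferous → Tonian → Ectasian → Siderian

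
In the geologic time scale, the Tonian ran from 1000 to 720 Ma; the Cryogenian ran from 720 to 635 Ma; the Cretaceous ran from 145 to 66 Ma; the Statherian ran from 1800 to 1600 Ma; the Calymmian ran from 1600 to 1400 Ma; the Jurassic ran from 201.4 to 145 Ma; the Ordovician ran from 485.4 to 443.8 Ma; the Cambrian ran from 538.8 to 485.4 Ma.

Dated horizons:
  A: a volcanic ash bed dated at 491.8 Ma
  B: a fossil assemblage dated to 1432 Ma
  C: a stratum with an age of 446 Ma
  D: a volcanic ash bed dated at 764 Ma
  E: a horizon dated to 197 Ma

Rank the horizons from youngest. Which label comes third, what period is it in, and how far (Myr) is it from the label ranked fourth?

Sorted youngest-first by Ma: E (197), C (446), A (491.8), D (764), B (1432).
The third youngest is A at 491.8 Ma, which lies in 538.8–485.4 Ma: the Cambrian.
The fourth youngest is D at 764 Ma; separation = |491.8 − 764| = 272.2 Myr.

A, in the Cambrian; 272.2 million years to D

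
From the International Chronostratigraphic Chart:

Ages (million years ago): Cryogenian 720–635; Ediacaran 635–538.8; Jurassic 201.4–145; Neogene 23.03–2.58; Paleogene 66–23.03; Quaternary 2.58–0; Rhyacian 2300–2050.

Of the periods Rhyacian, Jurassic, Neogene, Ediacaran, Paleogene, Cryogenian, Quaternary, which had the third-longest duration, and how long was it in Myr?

Cryogenian, 85 million years

Durations: Rhyacian 250; Jurassic 56.4; Neogene 20.45; Ediacaran 96.2; Paleogene 42.97; Cryogenian 85; Quaternary 2.58 Myr.
Sorted longest-first: Rhyacian (250), Ediacaran (96.2), Cryogenian (85), Jurassic (56.4), Paleogene (42.97), Neogene (20.45), Quaternary (2.58).
The third longest is Cryogenian at 85 Myr.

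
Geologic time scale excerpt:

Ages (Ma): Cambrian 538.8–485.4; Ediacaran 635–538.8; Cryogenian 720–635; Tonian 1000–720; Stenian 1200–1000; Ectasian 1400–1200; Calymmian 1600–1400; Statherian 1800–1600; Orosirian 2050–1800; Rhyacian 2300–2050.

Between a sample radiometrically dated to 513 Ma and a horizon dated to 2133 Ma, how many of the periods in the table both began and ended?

2133 Ma sits inside the Rhyacian (2300–2050) and 513 Ma inside the Cambrian (538.8–485.4); neither of those is wholly between the two dates.
The listed periods lying completely between them are Orosirian, Statherian, Calymmian, Ectasian, Stenian, Tonian, Cryogenian, Ediacaran — 8 in all.

8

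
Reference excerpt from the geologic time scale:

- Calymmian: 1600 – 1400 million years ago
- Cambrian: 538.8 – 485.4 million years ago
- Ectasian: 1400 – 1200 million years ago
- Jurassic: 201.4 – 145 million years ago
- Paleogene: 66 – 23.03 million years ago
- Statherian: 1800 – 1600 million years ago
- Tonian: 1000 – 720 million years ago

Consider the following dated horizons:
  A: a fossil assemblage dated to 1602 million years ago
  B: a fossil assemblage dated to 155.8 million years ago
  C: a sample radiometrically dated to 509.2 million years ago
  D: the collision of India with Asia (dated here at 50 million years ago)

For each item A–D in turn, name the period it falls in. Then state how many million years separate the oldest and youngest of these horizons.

A: 1602 Ma lies in 1800–1600 Ma, so Statherian.
B: 155.8 Ma lies in 201.4–145 Ma, so Jurassic.
C: 509.2 Ma lies in 538.8–485.4 Ma, so Cambrian.
D: 50 Ma lies in 66–23.03 Ma, so Paleogene.
Oldest = 1602 Ma, youngest = 50 Ma → span 1552 Myr.

A — Statherian; B — Jurassic; C — Cambrian; D — Paleogene; span 1552 million years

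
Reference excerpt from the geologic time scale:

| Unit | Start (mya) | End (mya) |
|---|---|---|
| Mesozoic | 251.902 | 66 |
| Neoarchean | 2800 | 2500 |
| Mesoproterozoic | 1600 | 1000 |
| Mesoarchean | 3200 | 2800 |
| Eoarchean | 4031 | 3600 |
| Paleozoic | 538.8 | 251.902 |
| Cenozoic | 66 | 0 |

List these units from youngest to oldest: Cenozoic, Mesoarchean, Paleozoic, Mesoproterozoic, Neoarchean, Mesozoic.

The oldest of these is Mesoarchean (starts 3200 Ma) and the youngest is Cenozoic (ends 0 Ma).
In between, by decreasing start age: Neoarchean (2800), Mesoproterozoic (1600), Paleozoic (538.8), Mesozoic (251.902).
Listing youngest first means reversing that sequence.

Cenozoic, Mesozoic, Paleozoic, Mesoproterozoic, Neoarchean, Mesoarchean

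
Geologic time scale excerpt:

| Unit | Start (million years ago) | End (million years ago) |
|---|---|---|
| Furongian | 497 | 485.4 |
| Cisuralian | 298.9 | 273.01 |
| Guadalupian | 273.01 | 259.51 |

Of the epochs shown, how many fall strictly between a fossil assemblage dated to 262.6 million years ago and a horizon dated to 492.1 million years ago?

1

492.1 Ma sits inside the Furongian (497–485.4) and 262.6 Ma inside the Guadalupian (273.01–259.51); neither of those is wholly between the two dates.
The listed epochs lying completely between them are Cisuralian — 1 in all.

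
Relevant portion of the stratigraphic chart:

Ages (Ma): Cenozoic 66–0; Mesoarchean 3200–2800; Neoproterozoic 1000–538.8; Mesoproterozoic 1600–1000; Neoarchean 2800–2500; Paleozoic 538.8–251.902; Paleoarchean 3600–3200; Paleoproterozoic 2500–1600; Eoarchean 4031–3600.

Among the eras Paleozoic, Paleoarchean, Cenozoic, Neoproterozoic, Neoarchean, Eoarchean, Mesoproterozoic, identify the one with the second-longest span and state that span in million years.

Neoproterozoic, 461.2 million years

Durations: Paleozoic 286.898; Paleoarchean 400; Cenozoic 66; Neoproterozoic 461.2; Neoarchean 300; Eoarchean 431; Mesoproterozoic 600 Myr.
Sorted longest-first: Mesoproterozoic (600), Neoproterozoic (461.2), Eoarchean (431), Paleoarchean (400), Neoarchean (300), Paleozoic (286.898), Cenozoic (66).
The second longest is Neoproterozoic at 461.2 Myr.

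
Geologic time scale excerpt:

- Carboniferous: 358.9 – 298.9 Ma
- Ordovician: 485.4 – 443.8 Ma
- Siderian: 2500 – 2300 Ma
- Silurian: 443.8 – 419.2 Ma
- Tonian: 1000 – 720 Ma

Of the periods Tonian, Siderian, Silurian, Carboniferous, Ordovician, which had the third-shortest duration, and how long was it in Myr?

Durations: Tonian 280; Siderian 200; Silurian 24.6; Carboniferous 60; Ordovician 41.6 Myr.
Sorted shortest-first: Silurian (24.6), Ordovician (41.6), Carboniferous (60), Siderian (200), Tonian (280).
The third shortest is Carboniferous at 60 Myr.

Carboniferous, 60 million years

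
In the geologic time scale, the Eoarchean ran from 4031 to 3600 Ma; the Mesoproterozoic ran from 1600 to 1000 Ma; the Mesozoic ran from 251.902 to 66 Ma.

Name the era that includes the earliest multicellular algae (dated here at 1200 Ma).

Mesoproterozoic

1200 Ma lies between 1600 and 1000 Ma, so it falls in the Mesoproterozoic.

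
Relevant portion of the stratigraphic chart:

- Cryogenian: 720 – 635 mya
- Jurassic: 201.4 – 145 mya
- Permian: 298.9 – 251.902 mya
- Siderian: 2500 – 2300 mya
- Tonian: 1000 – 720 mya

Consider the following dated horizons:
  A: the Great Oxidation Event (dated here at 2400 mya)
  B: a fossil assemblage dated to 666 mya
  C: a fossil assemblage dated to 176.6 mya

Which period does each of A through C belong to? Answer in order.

Match each age against the start–end ranges in the excerpt: A = 2400 Ma → Siderian (2500–2300); B = 666 Ma → Cryogenian (720–635); C = 176.6 Ma → Jurassic (201.4–145).

A — Siderian; B — Cryogenian; C — Jurassic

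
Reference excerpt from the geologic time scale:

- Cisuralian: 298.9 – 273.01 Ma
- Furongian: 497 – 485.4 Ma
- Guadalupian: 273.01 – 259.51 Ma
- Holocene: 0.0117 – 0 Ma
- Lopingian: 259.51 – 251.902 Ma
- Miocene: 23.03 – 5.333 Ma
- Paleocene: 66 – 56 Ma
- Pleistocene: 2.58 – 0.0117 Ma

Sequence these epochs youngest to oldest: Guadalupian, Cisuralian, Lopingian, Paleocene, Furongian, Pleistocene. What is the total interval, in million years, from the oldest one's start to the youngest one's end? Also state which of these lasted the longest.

Pleistocene, Paleocene, Lopingian, Guadalupian, Cisuralian, Furongian; total span 496.9883 Myr; longest is Cisuralian

From the excerpt: Guadalupian 273.01–259.51; Cisuralian 298.9–273.01; Lopingian 259.51–251.902; Paleocene 66–56; Furongian 497–485.4; Pleistocene 2.58–0.0117 (Ma).
Larger Ma is earlier, so the oldest is Furongian and the youngest is Pleistocene; youngest to oldest: Pleistocene, Paleocene, Lopingian, Guadalupian, Cisuralian, Furongian.
Oldest start 497 minus youngest end 0.0117 gives 496.9883 Myr overall.
Individual lengths (start − end): Furongian 11.6; Pleistocene 2.5683; Cisuralian 25.89; Paleocene 10; Guadalupian 13.5; Lopingian 7.608. The largest is Cisuralian at 25.89 Myr.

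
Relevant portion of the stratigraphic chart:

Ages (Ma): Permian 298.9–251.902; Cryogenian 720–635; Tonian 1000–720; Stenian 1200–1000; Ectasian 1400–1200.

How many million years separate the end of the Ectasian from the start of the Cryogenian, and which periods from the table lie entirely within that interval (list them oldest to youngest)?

The Ectasian closes at 1200 Ma and the Cryogenian opens at 720 Ma, so the interval is 1200 − 720 = 480 Myr.
A period fits inside if it starts at or after 1200 Ma and ends at or before 720 Ma; oldest first that gives Stenian, Tonian.

480 million years; Stenian, Tonian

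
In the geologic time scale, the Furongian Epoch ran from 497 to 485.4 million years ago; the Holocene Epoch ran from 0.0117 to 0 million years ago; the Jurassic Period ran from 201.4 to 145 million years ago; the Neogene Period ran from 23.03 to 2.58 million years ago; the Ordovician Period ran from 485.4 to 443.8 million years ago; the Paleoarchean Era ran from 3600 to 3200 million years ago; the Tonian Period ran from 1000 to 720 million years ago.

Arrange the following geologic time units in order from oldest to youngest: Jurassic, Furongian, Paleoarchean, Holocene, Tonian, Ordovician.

Sorting by start age (descending Ma, since larger Ma = older): Paleoarchean start 3600, Tonian start 1000, Furongian start 497, Ordovician start 485.4, Jurassic start 201.4, Holocene start 0.0117.

Paleoarchean, Tonian, Furongian, Ordovician, Jurassic, Holocene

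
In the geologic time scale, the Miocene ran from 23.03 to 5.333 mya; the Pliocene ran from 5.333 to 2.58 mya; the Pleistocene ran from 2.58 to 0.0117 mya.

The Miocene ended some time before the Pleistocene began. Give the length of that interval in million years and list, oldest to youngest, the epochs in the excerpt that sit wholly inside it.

2.753 million years; Pliocene

End of Miocene = 5.333 Ma; start of Pleistocene = 2.58 Ma.
Gap = 5.333 − 2.58 = 2.753 Myr.
Epochs wholly inside 5.333–2.58 Ma: Pliocene (5.333–2.58).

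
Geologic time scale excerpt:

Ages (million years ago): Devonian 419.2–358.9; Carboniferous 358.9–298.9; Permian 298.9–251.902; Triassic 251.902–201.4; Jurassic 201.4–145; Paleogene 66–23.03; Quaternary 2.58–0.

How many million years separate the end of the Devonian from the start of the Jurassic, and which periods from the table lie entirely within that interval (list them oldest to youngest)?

End of Devonian = 358.9 Ma; start of Jurassic = 201.4 Ma.
Gap = 358.9 − 201.4 = 157.5 Myr.
Periods wholly inside 358.9–201.4 Ma: Carboniferous (358.9–298.9), Permian (298.9–251.902), Triassic (251.902–201.4).

157.5 million years; Carboniferous, Permian, Triassic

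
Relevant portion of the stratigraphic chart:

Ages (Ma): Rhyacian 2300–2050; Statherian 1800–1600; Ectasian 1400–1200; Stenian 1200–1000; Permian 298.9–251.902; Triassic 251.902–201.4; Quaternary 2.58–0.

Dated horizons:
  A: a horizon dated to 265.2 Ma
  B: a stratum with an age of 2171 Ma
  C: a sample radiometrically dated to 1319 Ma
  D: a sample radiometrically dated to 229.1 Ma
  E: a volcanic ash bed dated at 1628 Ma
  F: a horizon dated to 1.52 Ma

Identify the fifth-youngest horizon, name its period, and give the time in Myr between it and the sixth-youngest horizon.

Sorted youngest-first by Ma: F (1.52), D (229.1), A (265.2), C (1319), E (1628), B (2171).
The fifth youngest is E at 1628 Ma, which lies in 1800–1600 Ma: the Statherian.
The sixth youngest is B at 2171 Ma; separation = |1628 − 2171| = 543 Myr.

E, in the Statherian; 543 million years to B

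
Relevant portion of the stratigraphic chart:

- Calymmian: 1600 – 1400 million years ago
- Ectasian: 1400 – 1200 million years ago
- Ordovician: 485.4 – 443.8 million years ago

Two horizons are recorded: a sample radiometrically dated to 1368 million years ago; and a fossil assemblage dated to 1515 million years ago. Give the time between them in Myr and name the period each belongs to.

147 million years apart; the first in the Ectasian, the second in the Calymmian

Elapsed time: 1515 − 1368 = 147 Myr.
1368 Ma lies within 1400–1200 Ma: Ectasian.
1515 Ma lies within 1600–1400 Ma: Calymmian.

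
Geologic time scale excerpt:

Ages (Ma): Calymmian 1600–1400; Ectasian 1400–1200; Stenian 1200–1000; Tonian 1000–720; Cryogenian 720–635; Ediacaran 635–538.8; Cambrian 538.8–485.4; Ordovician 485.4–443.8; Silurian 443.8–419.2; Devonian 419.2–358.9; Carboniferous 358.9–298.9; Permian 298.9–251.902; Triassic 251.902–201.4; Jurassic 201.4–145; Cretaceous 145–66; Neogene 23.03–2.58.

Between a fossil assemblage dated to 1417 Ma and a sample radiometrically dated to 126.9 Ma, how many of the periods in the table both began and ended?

The older date is 1417 Ma and the younger is 126.9 Ma.
Periods with start < 1417 and end > 126.9 Ma: Ectasian (1400–1200), Stenian (1200–1000), Tonian (1000–720), Cryogenian (720–635), Ediacaran (635–538.8), Cambrian (538.8–485.4), Ordovician (485.4–443.8), Silurian (443.8–419.2), Devonian (419.2–358.9), Carboniferous (358.9–298.9), Permian (298.9–251.902), Triassic (251.902–201.4), Jurassic (201.4–145).
That is 13 complete periods.

13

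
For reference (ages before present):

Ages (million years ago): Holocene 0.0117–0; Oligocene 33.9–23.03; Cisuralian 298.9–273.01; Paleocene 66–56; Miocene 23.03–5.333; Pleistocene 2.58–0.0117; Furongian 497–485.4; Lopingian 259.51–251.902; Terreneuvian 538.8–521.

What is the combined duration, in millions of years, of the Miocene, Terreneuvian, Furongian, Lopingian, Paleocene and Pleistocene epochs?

Duration is start − end for each: (23.03 − 5.333) + (538.8 − 521) + (497 − 485.4) + (259.51 − 251.902) + (66 − 56) + (2.58 − 0.0117).
That is 17.697 + 17.8 + 11.6 + 7.608 + 10 + 2.5683, which totals 67.2733 million years.

67.2733 million years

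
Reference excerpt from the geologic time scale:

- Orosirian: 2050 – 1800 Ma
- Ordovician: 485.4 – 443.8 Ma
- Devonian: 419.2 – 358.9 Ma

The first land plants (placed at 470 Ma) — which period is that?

Ordovician

470 Ma lies between 485.4 and 443.8 Ma, so it falls in the Ordovician.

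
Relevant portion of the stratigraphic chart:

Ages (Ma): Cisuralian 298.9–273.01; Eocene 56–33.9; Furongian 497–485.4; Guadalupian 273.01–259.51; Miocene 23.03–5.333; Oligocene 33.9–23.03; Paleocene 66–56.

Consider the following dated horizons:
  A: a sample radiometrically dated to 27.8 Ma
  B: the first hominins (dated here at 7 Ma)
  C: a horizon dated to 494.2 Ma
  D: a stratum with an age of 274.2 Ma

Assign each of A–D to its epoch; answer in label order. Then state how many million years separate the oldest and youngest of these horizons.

Match each age against the start–end ranges in the excerpt: A = 27.8 Ma → Oligocene (33.9–23.03); B = 7 Ma → Miocene (23.03–5.333); C = 494.2 Ma → Furongian (497–485.4); D = 274.2 Ma → Cisuralian (298.9–273.01).
The largest age is 494.2 Ma and the smallest is 7 Ma; their difference is 487.2 Myr.

A — Oligocene; B — Miocene; C — Furongian; D — Cisuralian; span 487.2 million years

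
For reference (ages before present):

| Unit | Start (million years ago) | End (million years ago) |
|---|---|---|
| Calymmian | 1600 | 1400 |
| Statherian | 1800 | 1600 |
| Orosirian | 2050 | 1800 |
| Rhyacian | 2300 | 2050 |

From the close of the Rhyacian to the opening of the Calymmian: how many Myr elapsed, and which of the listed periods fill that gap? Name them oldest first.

450 million years; Orosirian, Statherian

The Rhyacian closes at 2050 Ma and the Calymmian opens at 1600 Ma, so the interval is 2050 − 1600 = 450 Myr.
A period fits inside if it starts at or after 2050 Ma and ends at or before 1600 Ma; oldest first that gives Orosirian, Statherian.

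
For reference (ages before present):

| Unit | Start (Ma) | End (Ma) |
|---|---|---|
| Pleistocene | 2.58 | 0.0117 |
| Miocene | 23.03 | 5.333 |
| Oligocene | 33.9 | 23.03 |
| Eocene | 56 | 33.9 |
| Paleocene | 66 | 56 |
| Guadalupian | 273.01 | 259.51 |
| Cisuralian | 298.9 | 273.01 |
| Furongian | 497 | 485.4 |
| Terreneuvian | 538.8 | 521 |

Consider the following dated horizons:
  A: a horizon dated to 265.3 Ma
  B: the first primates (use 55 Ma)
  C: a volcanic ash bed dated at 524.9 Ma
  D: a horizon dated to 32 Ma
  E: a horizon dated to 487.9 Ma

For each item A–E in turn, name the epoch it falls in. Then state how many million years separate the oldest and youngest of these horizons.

Match each age against the start–end ranges in the excerpt: A = 265.3 Ma → Guadalupian (273.01–259.51); B = 55 Ma → Eocene (56–33.9); C = 524.9 Ma → Terreneuvian (538.8–521); D = 32 Ma → Oligocene (33.9–23.03); E = 487.9 Ma → Furongian (497–485.4).
The largest age is 524.9 Ma and the smallest is 32 Ma; their difference is 492.9 Myr.

A — Guadalupian; B — Eocene; C — Terreneuvian; D — Oligocene; E — Furongian; span 492.9 million years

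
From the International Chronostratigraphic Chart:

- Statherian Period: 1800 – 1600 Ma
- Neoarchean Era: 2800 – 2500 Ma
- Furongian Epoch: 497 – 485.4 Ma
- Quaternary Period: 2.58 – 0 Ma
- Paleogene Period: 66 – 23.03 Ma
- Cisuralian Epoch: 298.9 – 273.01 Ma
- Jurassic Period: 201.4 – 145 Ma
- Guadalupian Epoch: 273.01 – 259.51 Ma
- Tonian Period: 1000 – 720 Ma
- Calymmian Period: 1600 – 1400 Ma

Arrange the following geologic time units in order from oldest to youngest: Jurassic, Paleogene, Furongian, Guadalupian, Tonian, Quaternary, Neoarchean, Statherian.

Neoarchean, Statherian, Tonian, Furongian, Guadalupian, Jurassic, Paleogene, Quaternary

The oldest of these is Neoarchean (starts 2800 Ma) and the youngest is Quaternary (ends 0 Ma).
In between, by decreasing start age: Statherian (1800), Tonian (1000), Furongian (497), Guadalupian (273.01), Jurassic (201.4), Paleogene (66).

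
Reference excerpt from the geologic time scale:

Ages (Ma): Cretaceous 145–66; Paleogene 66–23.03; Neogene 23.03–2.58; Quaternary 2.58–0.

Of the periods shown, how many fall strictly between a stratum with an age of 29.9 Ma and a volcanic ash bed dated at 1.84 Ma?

The older date is 29.9 Ma and the younger is 1.84 Ma.
Periods with start < 29.9 and end > 1.84 Ma: Neogene (23.03–2.58).
That is 1 complete period.

1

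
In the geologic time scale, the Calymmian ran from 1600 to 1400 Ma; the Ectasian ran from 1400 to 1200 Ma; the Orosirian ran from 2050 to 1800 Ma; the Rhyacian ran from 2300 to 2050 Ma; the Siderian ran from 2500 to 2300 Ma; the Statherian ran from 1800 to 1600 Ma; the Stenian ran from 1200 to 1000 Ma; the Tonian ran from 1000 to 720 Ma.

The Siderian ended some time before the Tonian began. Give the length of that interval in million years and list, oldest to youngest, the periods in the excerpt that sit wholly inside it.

End of Siderian = 2300 Ma; start of Tonian = 1000 Ma.
Gap = 2300 − 1000 = 1300 Myr.
Periods wholly inside 2300–1000 Ma: Rhyacian (2300–2050), Orosirian (2050–1800), Statherian (1800–1600), Calymmian (1600–1400), Ectasian (1400–1200), Stenian (1200–1000).

1300 million years; Rhyacian, Orosirian, Statherian, Calymmian, Ectasian, Stenian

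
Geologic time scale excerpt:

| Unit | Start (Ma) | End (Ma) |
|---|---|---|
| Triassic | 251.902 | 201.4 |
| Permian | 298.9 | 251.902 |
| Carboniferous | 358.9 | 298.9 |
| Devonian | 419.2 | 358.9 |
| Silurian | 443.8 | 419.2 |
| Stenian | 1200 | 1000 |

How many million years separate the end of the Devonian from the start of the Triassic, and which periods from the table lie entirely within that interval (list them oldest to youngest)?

End of Devonian = 358.9 Ma; start of Triassic = 251.902 Ma.
Gap = 358.9 − 251.902 = 106.998 Myr.
Periods wholly inside 358.9–251.902 Ma: Carboniferous (358.9–298.9), Permian (298.9–251.902).

106.998 million years; Carboniferous, Permian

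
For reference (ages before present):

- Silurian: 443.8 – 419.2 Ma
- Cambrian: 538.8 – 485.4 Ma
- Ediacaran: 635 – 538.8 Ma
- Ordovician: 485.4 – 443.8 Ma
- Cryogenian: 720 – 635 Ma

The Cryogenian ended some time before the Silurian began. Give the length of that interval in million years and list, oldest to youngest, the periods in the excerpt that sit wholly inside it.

The Cryogenian closes at 635 Ma and the Silurian opens at 443.8 Ma, so the interval is 635 − 443.8 = 191.2 Myr.
A period fits inside if it starts at or after 635 Ma and ends at or before 443.8 Ma; oldest first that gives Ediacaran, Cambrian, Ordovician.

191.2 million years; Ediacaran, Cambrian, Ordovician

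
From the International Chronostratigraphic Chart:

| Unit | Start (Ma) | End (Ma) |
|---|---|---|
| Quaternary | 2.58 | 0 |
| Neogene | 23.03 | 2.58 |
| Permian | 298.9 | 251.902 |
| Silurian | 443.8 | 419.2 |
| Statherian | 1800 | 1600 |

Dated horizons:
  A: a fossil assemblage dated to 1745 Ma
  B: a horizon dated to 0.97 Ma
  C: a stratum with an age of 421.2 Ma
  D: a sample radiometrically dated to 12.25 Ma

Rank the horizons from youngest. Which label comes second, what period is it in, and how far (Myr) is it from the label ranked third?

Smaller Ma means younger, so youngest first: B 0.97 < D 12.25 < C 421.2 < A 1745.
Counting 2 along gives D (12.25 Ma); the excerpt puts that inside the Neogene, 23.03–2.58 Ma.
Next in line is C (421.2 Ma), and 421.2 − 12.25 = 408.95 Myr.

D, in the Neogene; 408.95 million years to C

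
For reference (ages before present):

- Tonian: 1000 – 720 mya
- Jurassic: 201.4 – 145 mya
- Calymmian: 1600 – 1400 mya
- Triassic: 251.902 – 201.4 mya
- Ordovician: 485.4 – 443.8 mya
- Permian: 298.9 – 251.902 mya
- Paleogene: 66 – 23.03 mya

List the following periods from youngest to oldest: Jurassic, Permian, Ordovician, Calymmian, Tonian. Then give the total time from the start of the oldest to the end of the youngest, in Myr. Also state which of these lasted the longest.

Jurassic → Permian → Ordovician → Tonian → Calymmian; total span 1455 Myr; longest is Tonian

From the excerpt: Jurassic 201.4–145; Permian 298.9–251.902; Ordovician 485.4–443.8; Calymmian 1600–1400; Tonian 1000–720 (Ma).
Larger Ma is earlier, so the oldest is Calymmian and the youngest is Jurassic; youngest to oldest: Jurassic, Permian, Ordovician, Tonian, Calymmian.
Oldest start 1600 minus youngest end 145 gives 1455 Myr overall.
Individual lengths (start − end): Ordovician 41.6; Jurassic 56.4; Permian 46.998; Calymmian 200; Tonian 280. The largest is Tonian at 280 Myr.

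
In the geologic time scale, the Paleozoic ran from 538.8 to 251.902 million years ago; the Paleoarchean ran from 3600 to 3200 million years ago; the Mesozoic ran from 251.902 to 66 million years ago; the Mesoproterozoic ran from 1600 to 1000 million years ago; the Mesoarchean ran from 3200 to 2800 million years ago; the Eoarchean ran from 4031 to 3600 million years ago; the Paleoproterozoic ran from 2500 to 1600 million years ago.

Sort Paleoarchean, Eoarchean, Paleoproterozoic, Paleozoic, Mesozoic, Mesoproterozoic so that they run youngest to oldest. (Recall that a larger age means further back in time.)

Mesozoic, Paleozoic, Mesoproterozoic, Paleoproterozoic, Paleoarchean, Eoarchean

Sorting by start age (ascending Ma, since larger Ma = older): Mesozoic start 251.902, Paleozoic start 538.8, Mesoproterozoic start 1600, Paleoproterozoic start 2500, Paleoarchean start 3600, Eoarchean start 4031.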